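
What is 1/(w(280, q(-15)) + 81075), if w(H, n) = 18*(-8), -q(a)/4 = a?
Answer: 1/80931 ≈ 1.2356e-5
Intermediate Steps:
q(a) = -4*a
w(H, n) = -144
1/(w(280, q(-15)) + 81075) = 1/(-144 + 81075) = 1/80931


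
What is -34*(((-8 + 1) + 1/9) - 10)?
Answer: 5168/9 ≈ 574.22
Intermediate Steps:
-34*(((-8 + 1) + 1/9) - 10) = -34*((-7 + 1/9) - 10) = -34*(-62/9 - 10) = -34*(-152/9) = 5168/9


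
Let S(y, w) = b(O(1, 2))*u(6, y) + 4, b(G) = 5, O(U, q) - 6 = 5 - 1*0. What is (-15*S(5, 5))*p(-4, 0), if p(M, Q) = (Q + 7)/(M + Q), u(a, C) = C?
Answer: 3045/4 ≈ 761.25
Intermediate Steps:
O(U, q) = 11 (O(U, q) = 6 + (5 - 1*0) = 6 + (5 + 0) = 6 + 5 = 11)
p(M, Q) = (7 + Q)/(M + Q)
S(y, w) = 4 + 5*y (S(y, w) = 5*y + 4 = 4 + 5*y)
(-15*S(5, 5))*p(-4, 0) = (-15*(4 + 5*5))*((7 + 0)/(-4 + 0)) = (-15*(4 + 25))*(7/(-4)) = (-15*29)*(-¼*7) = -435*(-7/4) = 3045/4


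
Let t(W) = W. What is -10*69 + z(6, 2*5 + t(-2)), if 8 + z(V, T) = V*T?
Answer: -650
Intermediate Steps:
z(V, T) = -8 + T*V (z(V, T) = -8 + V*T = -8 + T*V)
-10*69 + z(6, 2*5 + t(-2)) = -10*69 + (-8 + (2*5 - 2)*6) = -690 + (-8 + (10 - 2)*6) = -690 + (-8 + 8*6) = -690 + (-8 + 48) = -690 + 40 = -650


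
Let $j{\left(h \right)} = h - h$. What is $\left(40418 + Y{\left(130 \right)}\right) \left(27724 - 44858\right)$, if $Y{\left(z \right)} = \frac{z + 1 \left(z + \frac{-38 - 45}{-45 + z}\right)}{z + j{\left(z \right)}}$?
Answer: $- \frac{294336364303}{425} \approx -6.9256 \cdot 10^{8}$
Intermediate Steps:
$j{\left(h \right)} = 0$
$Y{\left(z \right)} = \frac{- \frac{83}{-45 + z} + 2 z}{z}$ ($Y{\left(z \right)} = \frac{z + 1 \left(z + \frac{-38 - 45}{-45 + z}\right)}{z + 0} = \frac{z + 1 \left(z - \frac{83}{-45 + z}\right)}{z} = \frac{z + \left(z - \frac{83}{-45 + z}\right)}{z} = \frac{- \frac{83}{-45 + z} + 2 z}{z}$)
$\left(40418 + Y{\left(130 \right)}\right) \left(27724 - 44858\right) = \left(40418 + \frac{-83 - 11700 + 2 \cdot 130^{2}}{130 \left(-45 + 130\right)}\right) \left(27724 - 44858\right) = \left(40418 + \frac{-83 - 11700 + 2 \cdot 16900}{130 \cdot 85}\right) \left(-17134\right) = \left(40418 + \frac{1}{130} \cdot \frac{1}{85} \left(-83 - 11700 + 33800\right)\right) \left(-17134\right) = \left(40418 + \frac{1}{130} \cdot \frac{1}{85} \cdot 22017\right) \left(-17134\right) = \left(40418 + \frac{22017}{11050}\right) \left(-17134\right) = \frac{446640917}{11050} \left(-17134\right) = - \frac{294336364303}{425}$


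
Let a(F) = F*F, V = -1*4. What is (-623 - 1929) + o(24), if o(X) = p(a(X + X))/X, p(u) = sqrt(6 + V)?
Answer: -2552 + sqrt(2)/24 ≈ -2551.9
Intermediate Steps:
V = -4
a(F) = F**2
p(u) = sqrt(2) (p(u) = sqrt(6 - 4) = sqrt(2))
o(X) = sqrt(2)/X
(-623 - 1929) + o(24) = (-623 - 1929) + sqrt(2)/24 = -2552 + sqrt(2)*(1/24) = -2552 + sqrt(2)/24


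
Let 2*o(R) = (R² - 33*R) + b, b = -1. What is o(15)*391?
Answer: -105961/2 ≈ -52981.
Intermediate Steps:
o(R) = -½ + R²/2 - 33*R/2 (o(R) = ((R² - 33*R) - 1)/2 = (-1 + R² - 33*R)/2 = -½ + R²/2 - 33*R/2)
o(15)*391 = (-½ + (½)*15² - 33/2*15)*391 = (-½ + (½)*225 - 495/2)*391 = (-½ + 225/2 - 495/2)*391 = -271/2*391 = -105961/2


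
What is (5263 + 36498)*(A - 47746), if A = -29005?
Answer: -3205198511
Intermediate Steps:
(5263 + 36498)*(A - 47746) = (5263 + 36498)*(-29005 - 47746) = 41761*(-76751) = -3205198511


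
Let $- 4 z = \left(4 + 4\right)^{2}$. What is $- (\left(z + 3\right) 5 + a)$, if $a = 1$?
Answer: $64$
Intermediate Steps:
$z = -16$ ($z = - \frac{\left(4 + 4\right)^{2}}{4} = - \frac{8^{2}}{4} = \left(- \frac{1}{4}\right) 64 = -16$)
$- (\left(z + 3\right) 5 + a) = - (\left(-16 + 3\right) 5 + 1) = - (\left(-13\right) 5 + 1) = - (-65 + 1) = \left(-1\right) \left(-64\right) = 64$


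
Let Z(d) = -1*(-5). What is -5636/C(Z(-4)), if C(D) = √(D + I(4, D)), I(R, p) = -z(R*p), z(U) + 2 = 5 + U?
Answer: 2818*I*√2/3 ≈ 1328.4*I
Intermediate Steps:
z(U) = 3 + U (z(U) = -2 + (5 + U) = 3 + U)
I(R, p) = -3 - R*p (I(R, p) = -(3 + R*p) = -3 - R*p)
Z(d) = 5
C(D) = √(-3 - 3*D) (C(D) = √(D + (-3 - 1*4*D)) = √(D + (-3 - 4*D)) = √(-3 - 3*D))
-5636/C(Z(-4)) = -5636/√(-3 - 3*5) = -5636/√(-3 - 15) = -5636*(-I*√2/6) = -(-2818)*I*√2/3 = 2818*I*√2/3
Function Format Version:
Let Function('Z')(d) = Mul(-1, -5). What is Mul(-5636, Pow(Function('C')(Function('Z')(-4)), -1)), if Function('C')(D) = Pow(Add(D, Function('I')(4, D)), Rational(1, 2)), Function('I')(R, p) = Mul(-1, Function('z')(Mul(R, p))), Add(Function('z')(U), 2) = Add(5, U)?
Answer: Mul(Rational(2818, 3), I, Pow(2, Rational(1, 2))) ≈ Mul(1328.4, I)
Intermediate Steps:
Function('z')(U) = Add(3, U) (Function('z')(U) = Add(-2, Add(5, U)) = Add(3, U))
Function('I')(R, p) = Add(-3, Mul(-1, R, p)) (Function('I')(R, p) = Mul(-1, Add(3, Mul(R, p))) = Add(-3, Mul(-1, R, p)))
Function('Z')(d) = 5
Function('C')(D) = Pow(Add(-3, Mul(-3, D)), Rational(1, 2)) (Function('C')(D) = Pow(Add(D, Add(-3, Mul(-1, 4, D))), Rational(1, 2)) = Pow(Add(D, Add(-3, Mul(-4, D))), Rational(1, 2)) = Pow(Add(-3, Mul(-3, D)), Rational(1, 2)))
Mul(-5636, Pow(Function('C')(Function('Z')(-4)), -1)) = Mul(-5636, Pow(Pow(Add(-3, Mul(-3, 5)), Rational(1, 2)), -1)) = Mul(-5636, Pow(Pow(Add(-3, -15), Rational(1, 2)), -1)) = Mul(-5636, Pow(Pow(-18, Rational(1, 2)), -1)) = Mul(-5636, Pow(Mul(3, I, Pow(2, Rational(1, 2))), -1)) = Mul(-5636, Mul(Rational(-1, 6), I, Pow(2, Rational(1, 2)))) = Mul(Rational(2818, 3), I, Pow(2, Rational(1, 2)))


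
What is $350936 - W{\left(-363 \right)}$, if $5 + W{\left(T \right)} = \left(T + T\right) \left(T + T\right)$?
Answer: $-176135$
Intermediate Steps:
$W{\left(T \right)} = -5 + 4 T^{2}$ ($W{\left(T \right)} = -5 + \left(T + T\right) \left(T + T\right) = -5 + 2 T 2 T = -5 + 4 T^{2}$)
$350936 - W{\left(-363 \right)} = 350936 - \left(-5 + 4 \left(-363\right)^{2}\right) = 350936 - \left(-5 + 4 \cdot 131769\right) = 350936 - \left(-5 + 527076\right) = 350936 - 527071 = -176135$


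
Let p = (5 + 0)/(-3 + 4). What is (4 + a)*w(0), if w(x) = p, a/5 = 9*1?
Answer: 245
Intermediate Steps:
a = 45 (a = 5*(9*1) = 5*9 = 45)
p = 5 (p = 5/1 = 5*1 = 5)
w(x) = 5
(4 + a)*w(0) = (4 + 45)*5 = 49*5 = 245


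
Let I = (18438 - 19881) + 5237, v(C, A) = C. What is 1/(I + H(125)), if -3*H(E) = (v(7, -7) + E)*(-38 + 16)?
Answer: 1/4762 ≈ 0.00021000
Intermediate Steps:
H(E) = 154/3 + 22*E/3 (H(E) = -(7 + E)*(-38 + 16)/3 = -(7 + E)*(-22)/3 = -(-154 - 22*E)/3 = 154/3 + 22*E/3)
I = 3794 (I = -1443 + 5237 = 3794)
1/(I + H(125)) = 1/(3794 + (154/3 + (22/3)*125)) = 1/(3794 + (154/3 + 2750/3)) = 1/(3794 + 968) = 1/4762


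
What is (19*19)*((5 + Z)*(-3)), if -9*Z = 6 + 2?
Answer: -13357/3 ≈ -4452.3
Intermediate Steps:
Z = -8/9 (Z = -(6 + 2)/9 = -⅑*8 = -8/9 ≈ -0.88889)
(19*19)*((5 + Z)*(-3)) = (19*19)*((5 - 8/9)*(-3)) = 361*((37/9)*(-3)) = 361*(-37/3) = -13357/3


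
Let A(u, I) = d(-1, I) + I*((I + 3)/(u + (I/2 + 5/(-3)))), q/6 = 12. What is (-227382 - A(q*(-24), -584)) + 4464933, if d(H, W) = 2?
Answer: 25701752597/6065 ≈ 4.2377e+6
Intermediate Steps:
q = 72 (q = 6*12 = 72)
A(u, I) = 2 + I*(3 + I)/(-5/3 + u + I/2) (A(u, I) = 2 + I*((I + 3)/(u + (I/2 + 5/(-3)))) = 2 + I*((3 + I)/(u + (I*(½) + 5*(-⅓)))) = 2 + I*((3 + I)/(u + (I/2 - 5/3))) = 2 + I*((3 + I)/(u + (-5/3 + I/2))) = 2 + I*((3 + I)/(-5/3 + u + I/2)) = 2 + I*(3 + I)/(-5/3 + u + I/2))
(-227382 - A(q*(-24), -584)) + 4464933 = (-227382 - 2*(-10 + 3*(-584)² + 6*(72*(-24)) + 12*(-584))/(-10 + 3*(-584) + 6*(72*(-24)))) + 4464933 = (-227382 - 2*(-10 + 3*341056 + 6*(-1728) - 7008)/(-10 - 1752 + 6*(-1728))) + 4464933 = (-227382 - 2*(-10 + 1023168 - 10368 - 7008)/(-10 - 1752 - 10368)) + 4464933 = (-227382 - 2*1005782/(-12130)) + 4464933 = (-227382 - 2*(-1)*1005782/12130) + 4464933 = (-227382 - 1*(-1005782/6065)) + 4464933 = (-227382 + 1005782/6065) + 4464933 = -1378066048/6065 + 4464933 = 25701752597/6065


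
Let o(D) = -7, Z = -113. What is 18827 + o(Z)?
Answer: 18820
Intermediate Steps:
18827 + o(Z) = 18827 - 7 = 18820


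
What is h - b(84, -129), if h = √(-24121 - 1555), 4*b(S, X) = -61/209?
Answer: 61/836 + 14*I*√131 ≈ 0.072966 + 160.24*I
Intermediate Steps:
b(S, X) = -61/836 (b(S, X) = (-61/209)/4 = (-61*1/209)/4 = (¼)*(-61/209) = -61/836)
h = 14*I*√131 (h = √(-25676) = 14*I*√131 ≈ 160.24*I)
h - b(84, -129) = 14*I*√131 - 1*(-61/836) = 14*I*√131 + 61/836 = 61/836 + 14*I*√131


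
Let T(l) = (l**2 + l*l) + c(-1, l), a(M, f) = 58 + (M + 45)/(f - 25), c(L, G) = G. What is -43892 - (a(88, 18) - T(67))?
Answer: -34886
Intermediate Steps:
a(M, f) = 58 + (45 + M)/(-25 + f)
T(l) = l + 2*l**2 (T(l) = (l**2 + l*l) + l = (l**2 + l**2) + l = 2*l**2 + l = l + 2*l**2)
-43892 - (a(88, 18) - T(67)) = -43892 - ((-1405 + 88 + 58*18)/(-25 + 18) - 67*(1 + 2*67)) = -43892 - ((-1405 + 88 + 1044)/(-7) - 67*(1 + 134)) = -43892 - (-1/7*(-273) - 67*135) = -43892 - (39 - 1*9045) = -43892 - (39 - 9045) = -43892 - 1*(-9006) = -43892 + 9006 = -34886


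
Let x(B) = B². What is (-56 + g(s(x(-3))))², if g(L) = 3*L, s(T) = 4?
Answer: 1936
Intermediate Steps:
(-56 + g(s(x(-3))))² = (-56 + 3*4)² = (-56 + 12)² = (-44)² = 1936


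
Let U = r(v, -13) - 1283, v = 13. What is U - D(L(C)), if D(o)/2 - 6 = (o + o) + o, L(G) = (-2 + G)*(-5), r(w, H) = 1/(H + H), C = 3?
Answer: -32891/26 ≈ -1265.0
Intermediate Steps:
r(w, H) = 1/(2*H)
U = -33359/26 (U = (½)/(-13) - 1283 = (½)*(-1/13) - 1283 = -1/26 - 1283 = -33359/26 ≈ -1283.0)
L(G) = 10 - 5*G
D(o) = 12 + 6*o (D(o) = 12 + 2*((o + o) + o) = 12 + 2*(2*o + o) = 12 + 2*(3*o) = 12 + 6*o)
U - D(L(C)) = -33359/26 - (12 + 6*(10 - 5*3)) = -33359/26 - (12 + 6*(10 - 15)) = -33359/26 - (12 + 6*(-5)) = -33359/26 - (12 - 30) = -33359/26 - 1*(-18) = -33359/26 + 18 = -32891/26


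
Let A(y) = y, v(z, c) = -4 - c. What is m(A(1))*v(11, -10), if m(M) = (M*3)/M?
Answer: 18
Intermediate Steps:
m(M) = 3 (m(M) = (3*M)/M = 3)
m(A(1))*v(11, -10) = 3*(-4 - 1*(-10)) = 3*(-4 + 10) = 3*6 = 18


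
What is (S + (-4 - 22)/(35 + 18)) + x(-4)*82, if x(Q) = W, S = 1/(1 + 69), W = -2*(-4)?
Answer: 2431993/3710 ≈ 655.52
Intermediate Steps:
W = 8
S = 1/70 ≈ 0.014286
x(Q) = 8
(S + (-4 - 22)/(35 + 18)) + x(-4)*82 = (1/70 + (-4 - 22)/(35 + 18)) + 8*82 = (1/70 - 26/53) + 656 = -1767/3710 + 656 = 2431993/3710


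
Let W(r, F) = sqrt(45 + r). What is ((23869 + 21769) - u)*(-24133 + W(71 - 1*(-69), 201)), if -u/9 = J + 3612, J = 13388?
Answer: -4793730854 + 198638*sqrt(185) ≈ -4.7910e+9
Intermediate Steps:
u = -153000 (u = -9*(13388 + 3612) = -9*17000 = -153000)
((23869 + 21769) - u)*(-24133 + W(71 - 1*(-69), 201)) = ((23869 + 21769) - 1*(-153000))*(-24133 + sqrt(45 + (71 - 1*(-69)))) = (45638 + 153000)*(-24133 + sqrt(45 + (71 + 69))) = 198638*(-24133 + sqrt(45 + 140)) = 198638*(-24133 + sqrt(185)) = -4793730854 + 198638*sqrt(185)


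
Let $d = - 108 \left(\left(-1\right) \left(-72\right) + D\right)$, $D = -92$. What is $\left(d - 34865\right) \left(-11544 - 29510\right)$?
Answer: $1342671070$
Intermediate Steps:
$d = 2160$ ($d = - 108 \left(\left(-1\right) \left(-72\right) - 92\right) = - 108 \left(72 - 92\right) = \left(-108\right) \left(-20\right) = 2160$)
$\left(d - 34865\right) \left(-11544 - 29510\right) = \left(2160 - 34865\right) \left(-11544 - 29510\right) = \left(-32705\right) \left(-41054\right) = 1342671070$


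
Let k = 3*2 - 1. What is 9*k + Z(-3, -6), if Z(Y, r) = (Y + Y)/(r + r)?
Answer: 91/2 ≈ 45.500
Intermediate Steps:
Z(Y, r) = Y/r (Z(Y, r) = (2*Y)/((2*r)) = (2*Y)*(1/(2*r)) = Y/r)
k = 5 (k = 6 - 1 = 5)
9*k + Z(-3, -6) = 9*5 - 3/(-6) = 45 - 3*(-⅙) = 45 + ½ = 91/2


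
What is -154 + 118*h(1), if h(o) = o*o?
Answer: -36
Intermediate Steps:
h(o) = o**2
-154 + 118*h(1) = -154 + 118*1**2 = -154 + 118*1 = -154 + 118 = -36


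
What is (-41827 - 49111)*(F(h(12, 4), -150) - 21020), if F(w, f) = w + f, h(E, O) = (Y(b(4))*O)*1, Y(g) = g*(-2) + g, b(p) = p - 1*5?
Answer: 1924793708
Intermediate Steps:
b(p) = -5 + p (b(p) = p - 5 = -5 + p)
Y(g) = -g (Y(g) = -2*g + g = -g)
h(E, O) = O (h(E, O) = ((-(-5 + 4))*O)*1 = ((-1*(-1))*O)*1 = (1*O)*1 = O*1 = O)
F(w, f) = f + w
(-41827 - 49111)*(F(h(12, 4), -150) - 21020) = (-41827 - 49111)*((-150 + 4) - 21020) = -90938*(-146 - 21020) = -90938*(-21166) = 1924793708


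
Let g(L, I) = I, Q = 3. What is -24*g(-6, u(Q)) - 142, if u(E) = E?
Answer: -214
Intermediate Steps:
-24*g(-6, u(Q)) - 142 = -24*3 - 142 = -72 - 142 = -214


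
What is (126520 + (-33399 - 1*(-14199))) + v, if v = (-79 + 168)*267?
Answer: 131083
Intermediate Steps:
v = 23763 (v = 89*267 = 23763)
(126520 + (-33399 - 1*(-14199))) + v = (126520 + (-33399 - 1*(-14199))) + 23763 = (126520 + (-33399 + 14199)) + 23763 = (126520 - 19200) + 23763 = 107320 + 23763 = 131083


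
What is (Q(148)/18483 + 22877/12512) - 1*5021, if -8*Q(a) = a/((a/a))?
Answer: -1160730321097/231259296 ≈ -5019.2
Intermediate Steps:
Q(a) = -a/8 (Q(a) = -a/(8*(a/a)) = -a/(8*1) = -a/8)
(Q(148)/18483 + 22877/12512) - 1*5021 = (-1/8*148/18483 + 22877/12512) - 1*5021 = (-37/2*1/18483 + 22877*(1/12512)) - 5021 = (-37/36966 + 22877/12512) - 5021 = 422604119/231259296 - 5021 = -1160730321097/231259296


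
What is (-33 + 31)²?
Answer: 4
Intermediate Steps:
(-33 + 31)² = (-2)² = 4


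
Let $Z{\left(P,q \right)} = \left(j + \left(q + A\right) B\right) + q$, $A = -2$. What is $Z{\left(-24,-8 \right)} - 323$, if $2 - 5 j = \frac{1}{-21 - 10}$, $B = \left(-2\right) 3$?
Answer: $- \frac{41942}{155} \approx -270.59$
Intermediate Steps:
$B = -6$
$j = \frac{63}{155}$ ($j = \frac{2}{5} - \frac{1}{5 \left(-21 - 10\right)} = \frac{2}{5} - \frac{1}{5 \left(-31\right)} = \frac{2}{5} - - \frac{1}{155} = \frac{2}{5} + \frac{1}{155} = \frac{63}{155} \approx 0.40645$)
$Z{\left(P,q \right)} = \frac{1923}{155} - 5 q$ ($Z{\left(P,q \right)} = \left(\frac{63}{155} + \left(q - 2\right) \left(-6\right)\right) + q = \left(\frac{63}{155} + \left(-2 + q\right) \left(-6\right)\right) + q = \left(\frac{63}{155} - \left(-12 + 6 q\right)\right) + q = \left(\frac{1923}{155} - 6 q\right) + q = \frac{1923}{155} - 5 q$)
$Z{\left(-24,-8 \right)} - 323 = \left(\frac{1923}{155} - -40\right) - 323 = \left(\frac{1923}{155} + 40\right) - 323 = \frac{8123}{155} - 323 = - \frac{41942}{155}$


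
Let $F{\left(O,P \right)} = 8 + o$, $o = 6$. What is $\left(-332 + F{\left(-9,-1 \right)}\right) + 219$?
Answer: $-99$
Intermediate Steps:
$F{\left(O,P \right)} = 14$ ($F{\left(O,P \right)} = 8 + 6 = 14$)
$\left(-332 + F{\left(-9,-1 \right)}\right) + 219 = \left(-332 + 14\right) + 219 = -318 + 219 = -99$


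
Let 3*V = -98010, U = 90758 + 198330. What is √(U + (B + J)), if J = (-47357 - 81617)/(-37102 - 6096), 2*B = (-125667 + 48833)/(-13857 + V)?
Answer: 2*√72988290050169833656122/1004936673 ≈ 537.67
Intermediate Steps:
U = 289088
V = -32670 (V = (⅓)*(-98010) = -32670)
B = 38417/46527 (B = ((-125667 + 48833)/(-13857 - 32670))/2 = (-76834/(-46527))/2 = (-76834*(-1/46527))/2 = (½)*(76834/46527) = 38417/46527 ≈ 0.82569)
J = 64487/21599 (J = -128974/(-43198) = -128974*(-1/43198) = 64487/21599 ≈ 2.9856)
√(U + (B + J)) = √(289088 + (38417/46527 + 64487/21599)) = √(289088 + 3830155432/1004936673) = √(290518963079656/1004936673) = 2*√72988290050169833656122/1004936673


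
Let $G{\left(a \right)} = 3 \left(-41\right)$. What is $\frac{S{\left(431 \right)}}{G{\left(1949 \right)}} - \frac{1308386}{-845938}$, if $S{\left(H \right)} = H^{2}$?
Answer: $- \frac{78490678670}{52025187} \approx -1508.7$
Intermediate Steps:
$G{\left(a \right)} = -123$
$\frac{S{\left(431 \right)}}{G{\left(1949 \right)}} - \frac{1308386}{-845938} = \frac{431^{2}}{-123} - \frac{1308386}{-845938} = 185761 \left(- \frac{1}{123}\right) - - \frac{654193}{422969} = - \frac{185761}{123} + \frac{654193}{422969} = - \frac{78490678670}{52025187}$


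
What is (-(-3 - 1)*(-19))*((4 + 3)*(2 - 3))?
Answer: 532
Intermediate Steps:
(-(-3 - 1)*(-19))*((4 + 3)*(2 - 3)) = (-1*(-4)*(-19))*(7*(-1)) = (4*(-19))*(-7) = -76*(-7) = 532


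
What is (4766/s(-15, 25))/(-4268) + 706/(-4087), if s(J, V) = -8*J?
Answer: -190531801/1046598960 ≈ -0.18205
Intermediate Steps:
(4766/s(-15, 25))/(-4268) + 706/(-4087) = (4766/((-8*(-15))))/(-4268) + 706/(-4087) = (4766/120)*(-1/4268) + 706*(-1/4087) = (4766*(1/120))*(-1/4268) - 706/4087 = (2383/60)*(-1/4268) - 706/4087 = -2383/256080 - 706/4087 = -190531801/1046598960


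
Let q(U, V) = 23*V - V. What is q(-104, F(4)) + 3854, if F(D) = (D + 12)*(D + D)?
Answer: 6670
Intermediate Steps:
F(D) = 2*D*(12 + D) (F(D) = (12 + D)*(2*D) = 2*D*(12 + D))
q(U, V) = 22*V
q(-104, F(4)) + 3854 = 22*(2*4*(12 + 4)) + 3854 = 22*(2*4*16) + 3854 = 22*128 + 3854 = 2816 + 3854 = 6670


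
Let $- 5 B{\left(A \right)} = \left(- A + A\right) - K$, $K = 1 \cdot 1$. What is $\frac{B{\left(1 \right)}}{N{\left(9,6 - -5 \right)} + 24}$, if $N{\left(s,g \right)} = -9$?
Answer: $\frac{1}{75} \approx 0.013333$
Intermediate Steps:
$K = 1$
$B{\left(A \right)} = \frac{1}{5}$ ($B{\left(A \right)} = - \frac{\left(- A + A\right) - 1}{5} = - \frac{0 - 1}{5} = \left(- \frac{1}{5}\right) \left(-1\right) = \frac{1}{5}$)
$\frac{B{\left(1 \right)}}{N{\left(9,6 - -5 \right)} + 24} = \frac{1}{5 \left(-9 + 24\right)} = \frac{1}{5 \cdot 15} = \frac{1}{5} \cdot \frac{1}{15} = \frac{1}{75}$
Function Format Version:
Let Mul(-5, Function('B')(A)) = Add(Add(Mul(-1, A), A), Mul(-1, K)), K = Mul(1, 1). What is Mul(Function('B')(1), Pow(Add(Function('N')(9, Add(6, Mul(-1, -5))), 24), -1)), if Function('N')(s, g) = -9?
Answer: Rational(1, 75) ≈ 0.013333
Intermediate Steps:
K = 1
Function('B')(A) = Rational(1, 5) (Function('B')(A) = Mul(Rational(-1, 5), Add(Add(Mul(-1, A), A), Mul(-1, 1))) = Mul(Rational(-1, 5), Add(0, -1)) = Mul(Rational(-1, 5), -1) = Rational(1, 5))
Mul(Function('B')(1), Pow(Add(Function('N')(9, Add(6, Mul(-1, -5))), 24), -1)) = Mul(Rational(1, 5), Pow(Add(-9, 24), -1)) = Mul(Rational(1, 5), Pow(15, -1)) = Mul(Rational(1, 5), Rational(1, 15)) = Rational(1, 75)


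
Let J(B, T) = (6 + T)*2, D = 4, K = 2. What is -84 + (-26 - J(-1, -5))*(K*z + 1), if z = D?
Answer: -336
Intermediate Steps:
z = 4
J(B, T) = 12 + 2*T
-84 + (-26 - J(-1, -5))*(K*z + 1) = -84 + (-26 - (12 + 2*(-5)))*(2*4 + 1) = -84 + (-26 - (12 - 10))*(8 + 1) = -84 + (-26 - 1*2)*9 = -84 + (-26 - 2)*9 = -84 - 28*9 = -84 - 252 = -336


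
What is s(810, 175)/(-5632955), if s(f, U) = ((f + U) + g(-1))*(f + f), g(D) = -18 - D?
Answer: -313632/1126591 ≈ -0.27839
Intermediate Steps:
s(f, U) = 2*f*(-17 + U + f) (s(f, U) = ((f + U) + (-18 - 1*(-1)))*(f + f) = ((U + f) + (-18 + 1))*(2*f) = ((U + f) - 17)*(2*f) = (-17 + U + f)*(2*f) = 2*f*(-17 + U + f))
s(810, 175)/(-5632955) = (2*810*(-17 + 175 + 810))/(-5632955) = (2*810*968)*(-1/5632955) = 1568160*(-1/5632955) = -313632/1126591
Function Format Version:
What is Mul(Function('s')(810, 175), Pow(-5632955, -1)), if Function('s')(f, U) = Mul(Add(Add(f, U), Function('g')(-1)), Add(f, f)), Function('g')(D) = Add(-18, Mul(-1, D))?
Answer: Rational(-313632, 1126591) ≈ -0.27839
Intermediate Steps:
Function('s')(f, U) = Mul(2, f, Add(-17, U, f)) (Function('s')(f, U) = Mul(Add(Add(f, U), Add(-18, Mul(-1, -1))), Add(f, f)) = Mul(Add(Add(U, f), Add(-18, 1)), Mul(2, f)) = Mul(Add(Add(U, f), -17), Mul(2, f)) = Mul(Add(-17, U, f), Mul(2, f)) = Mul(2, f, Add(-17, U, f)))
Mul(Function('s')(810, 175), Pow(-5632955, -1)) = Mul(Mul(2, 810, Add(-17, 175, 810)), Pow(-5632955, -1)) = Mul(Mul(2, 810, 968), Rational(-1, 5632955)) = Mul(1568160, Rational(-1, 5632955)) = Rational(-313632, 1126591)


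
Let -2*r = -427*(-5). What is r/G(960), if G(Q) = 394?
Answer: -2135/788 ≈ -2.7094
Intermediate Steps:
r = -2135/2 (r = -(-427)*(-5)/2 = -1/2*2135 = -2135/2 ≈ -1067.5)
r/G(960) = -2135/2/394 = -2135/2*1/394 = -2135/788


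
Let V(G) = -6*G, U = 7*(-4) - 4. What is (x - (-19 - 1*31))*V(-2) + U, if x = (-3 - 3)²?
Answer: 1000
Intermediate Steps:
U = -32 (U = -28 - 4 = -32)
x = 36 (x = (-6)² = 36)
(x - (-19 - 1*31))*V(-2) + U = (36 - (-19 - 1*31))*(-6*(-2)) - 32 = (36 - (-19 - 31))*12 - 32 = (36 - 1*(-50))*12 - 32 = (36 + 50)*12 - 32 = 86*12 - 32 = 1032 - 32 = 1000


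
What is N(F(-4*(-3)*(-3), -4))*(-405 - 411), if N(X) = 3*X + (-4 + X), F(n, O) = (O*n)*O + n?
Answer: 2000832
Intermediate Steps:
F(n, O) = n + n*O**2 (F(n, O) = n*O**2 + n = n + n*O**2)
N(X) = -4 + 4*X
N(F(-4*(-3)*(-3), -4))*(-405 - 411) = (-4 + 4*((-4*(-3)*(-3))*(1 + (-4)**2)))*(-405 - 411) = (-4 + 4*((12*(-3))*(1 + 16)))*(-816) = (-4 + 4*(-36*17))*(-816) = (-4 + 4*(-612))*(-816) = (-4 - 2448)*(-816) = -2452*(-816) = 2000832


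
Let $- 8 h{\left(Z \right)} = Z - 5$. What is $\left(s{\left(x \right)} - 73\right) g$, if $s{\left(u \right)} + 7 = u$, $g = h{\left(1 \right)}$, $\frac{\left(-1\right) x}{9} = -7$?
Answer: $- \frac{17}{2} \approx -8.5$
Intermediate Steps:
$x = 63$ ($x = \left(-9\right) \left(-7\right) = 63$)
$h{\left(Z \right)} = \frac{5}{8} - \frac{Z}{8}$ ($h{\left(Z \right)} = - \frac{Z - 5}{8} = - \frac{-5 + Z}{8} = \frac{5}{8} - \frac{Z}{8}$)
$g = \frac{1}{2}$ ($g = \frac{5}{8} - \frac{1}{8} = \frac{1}{2} \approx 0.5$)
$s{\left(u \right)} = -7 + u$
$\left(s{\left(x \right)} - 73\right) g = \left(\left(-7 + 63\right) - 73\right) \frac{1}{2} = \left(56 - 73\right) \frac{1}{2} = \left(-17\right) \frac{1}{2} = - \frac{17}{2}$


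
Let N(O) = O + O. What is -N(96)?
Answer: -192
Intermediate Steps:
N(O) = 2*O
-N(96) = -2*96 = -1*192 = -192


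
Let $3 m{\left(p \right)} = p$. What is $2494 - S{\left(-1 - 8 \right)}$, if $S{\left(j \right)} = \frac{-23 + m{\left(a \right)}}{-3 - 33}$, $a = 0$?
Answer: $\frac{89761}{36} \approx 2493.4$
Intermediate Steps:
$m{\left(p \right)} = \frac{p}{3}$
$S{\left(j \right)} = \frac{23}{36}$ ($S{\left(j \right)} = \frac{-23 + \frac{1}{3} \cdot 0}{-3 - 33} = \frac{-23 + 0}{-36} = \left(-23\right) \left(- \frac{1}{36}\right) = \frac{23}{36}$)
$2494 - S{\left(-1 - 8 \right)} = 2494 - \frac{23}{36} = \frac{89761}{36}$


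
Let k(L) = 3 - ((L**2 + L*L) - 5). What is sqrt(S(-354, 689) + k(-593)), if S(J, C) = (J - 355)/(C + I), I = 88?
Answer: I*sqrt(424597119303)/777 ≈ 838.62*I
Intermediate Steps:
k(L) = 8 - 2*L**2 (k(L) = 3 - ((L**2 + L**2) - 5) = 3 - (2*L**2 - 5) = 3 - (-5 + 2*L**2) = 3 + (5 - 2*L**2) = 8 - 2*L**2)
S(J, C) = (-355 + J)/(88 + C) (S(J, C) = (J - 355)/(C + 88) = (-355 + J)/(88 + C))
sqrt(S(-354, 689) + k(-593)) = sqrt((-355 - 354)/(88 + 689) + (8 - 2*(-593)**2)) = sqrt(-709/777 + (8 - 2*351649)) = sqrt((1/777)*(-709) + (8 - 703298)) = sqrt(-709/777 - 703290) = sqrt(-546457039/777) = I*sqrt(424597119303)/777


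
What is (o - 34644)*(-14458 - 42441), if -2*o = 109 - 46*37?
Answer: 3851777805/2 ≈ 1.9259e+9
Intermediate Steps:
o = 1593/2 (o = -(109 - 46*37)/2 = -(109 - 1702)/2 = -1/2*(-1593) = 1593/2 ≈ 796.50)
(o - 34644)*(-14458 - 42441) = (1593/2 - 34644)*(-14458 - 42441) = -67695/2*(-56899) = 3851777805/2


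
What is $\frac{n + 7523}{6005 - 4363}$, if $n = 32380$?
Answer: $\frac{39903}{1642} \approx 24.301$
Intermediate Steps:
$\frac{n + 7523}{6005 - 4363} = \frac{32380 + 7523}{6005 - 4363} = \frac{39903}{1642}$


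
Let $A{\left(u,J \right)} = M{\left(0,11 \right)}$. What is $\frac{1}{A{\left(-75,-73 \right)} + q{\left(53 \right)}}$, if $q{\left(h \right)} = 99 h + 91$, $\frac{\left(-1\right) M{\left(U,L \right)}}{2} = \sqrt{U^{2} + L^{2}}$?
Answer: $\frac{1}{5316} \approx 0.00018811$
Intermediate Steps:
$M{\left(U,L \right)} = - 2 \sqrt{L^{2} + U^{2}}$ ($M{\left(U,L \right)} = - 2 \sqrt{U^{2} + L^{2}} = - 2 \sqrt{L^{2} + U^{2}}$)
$q{\left(h \right)} = 91 + 99 h$
$A{\left(u,J \right)} = -22$ ($A{\left(u,J \right)} = - 2 \sqrt{11^{2} + 0^{2}} = - 2 \sqrt{121 + 0} = - 2 \sqrt{121} = \left(-2\right) 11 = -22$)
$\frac{1}{A{\left(-75,-73 \right)} + q{\left(53 \right)}} = \frac{1}{-22 + \left(91 + 99 \cdot 53\right)} = \frac{1}{-22 + \left(91 + 5247\right)} = \frac{1}{-22 + 5338} = \frac{1}{5316}$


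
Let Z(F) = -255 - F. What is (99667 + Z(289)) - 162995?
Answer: -63872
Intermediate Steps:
(99667 + Z(289)) - 162995 = (99667 + (-255 - 1*289)) - 162995 = (99667 + (-255 - 289)) - 162995 = (99667 - 544) - 162995 = 99123 - 162995 = -63872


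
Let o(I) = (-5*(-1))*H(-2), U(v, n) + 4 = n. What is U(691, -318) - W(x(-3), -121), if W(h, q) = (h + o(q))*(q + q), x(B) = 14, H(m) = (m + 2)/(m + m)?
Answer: 3066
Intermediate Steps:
H(m) = (2 + m)/(2*m) (H(m) = (2 + m)/((2*m)) = (2 + m)*(1/(2*m)) = (2 + m)/(2*m))
U(v, n) = -4 + n
o(I) = 0 (o(I) = (-5*(-1))*((1/2)*(2 - 2)/(-2)) = 5*((1/2)*(-1/2)*0) = 5*0 = 0)
W(h, q) = 2*h*q (W(h, q) = (h + 0)*(q + q) = h*(2*q) = 2*h*q)
U(691, -318) - W(x(-3), -121) = (-4 - 318) - 2*14*(-121) = -322 - 1*(-3388) = -322 + 3388 = 3066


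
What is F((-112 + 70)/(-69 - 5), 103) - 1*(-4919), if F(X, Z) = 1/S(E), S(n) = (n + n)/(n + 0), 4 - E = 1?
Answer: 9839/2 ≈ 4919.5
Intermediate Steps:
E = 3 (E = 4 - 1*1 = 4 - 1 = 3)
S(n) = 2 (S(n) = (2*n)/n = 2)
F(X, Z) = 1/2
F((-112 + 70)/(-69 - 5), 103) - 1*(-4919) = 1/2 - 1*(-4919) = 1/2 + 4919 = 9839/2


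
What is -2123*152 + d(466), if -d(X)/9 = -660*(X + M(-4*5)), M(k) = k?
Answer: 2326544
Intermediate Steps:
d(X) = -118800 + 5940*X (d(X) = -(-5940)*(X - 4*5) = -(-5940)*(X - 20) = -(-5940)*(-20 + X) = -9*(13200 - 660*X) = -118800 + 5940*X)
-2123*152 + d(466) = -2123*152 + (-118800 + 5940*466) = -322696 + (-118800 + 2768040) = -322696 + 2649240 = 2326544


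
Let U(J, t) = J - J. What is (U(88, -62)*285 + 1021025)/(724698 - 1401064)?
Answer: -1021025/676366 ≈ -1.5096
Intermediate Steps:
U(J, t) = 0
(U(88, -62)*285 + 1021025)/(724698 - 1401064) = (0*285 + 1021025)/(724698 - 1401064) = (0 + 1021025)/(-676366) = 1021025*(-1/676366) = -1021025/676366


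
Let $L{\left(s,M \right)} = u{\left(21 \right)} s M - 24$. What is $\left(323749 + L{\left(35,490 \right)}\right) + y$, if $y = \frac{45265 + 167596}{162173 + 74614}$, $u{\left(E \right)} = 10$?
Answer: $\frac{117263054936}{236787} \approx 4.9523 \cdot 10^{5}$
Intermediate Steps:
$L{\left(s,M \right)} = -24 + 10 M s$ ($L{\left(s,M \right)} = 10 s M - 24 = 10 M s - 24 = -24 + 10 M s$)
$y = \frac{212861}{236787} \approx 0.89896$
$\left(323749 + L{\left(35,490 \right)}\right) + y = \left(323749 - \left(24 - 171500\right)\right) + \frac{212861}{236787} = \left(323749 + \left(-24 + 171500\right)\right) + \frac{212861}{236787} = \left(323749 + 171476\right) + \frac{212861}{236787} = 495225 + \frac{212861}{236787} = \frac{117263054936}{236787}$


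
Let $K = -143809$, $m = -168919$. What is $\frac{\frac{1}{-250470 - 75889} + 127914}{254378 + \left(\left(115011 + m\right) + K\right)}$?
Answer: $\frac{41745885125}{18491827299} \approx 2.2575$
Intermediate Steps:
$\frac{\frac{1}{-250470 - 75889} + 127914}{254378 + \left(\left(115011 + m\right) + K\right)} = \frac{\frac{1}{-250470 - 75889} + 127914}{254378 + \left(\left(115011 - 168919\right) - 143809\right)} = \frac{\frac{1}{-326359} + 127914}{254378 - 197717} = \frac{- \frac{1}{326359} + 127914}{254378 - 197717} = \frac{41745885125}{326359 \cdot 56661} = \frac{41745885125}{326359} \cdot \frac{1}{56661} = \frac{41745885125}{18491827299}$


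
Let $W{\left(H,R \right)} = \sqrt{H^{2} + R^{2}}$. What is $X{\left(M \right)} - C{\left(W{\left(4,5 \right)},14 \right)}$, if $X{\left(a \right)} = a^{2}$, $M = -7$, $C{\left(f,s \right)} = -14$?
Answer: $63$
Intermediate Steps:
$X{\left(M \right)} - C{\left(W{\left(4,5 \right)},14 \right)} = \left(-7\right)^{2} - -14 = 49 + 14 = 63$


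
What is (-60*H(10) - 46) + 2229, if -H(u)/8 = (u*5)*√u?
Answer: 2183 + 24000*√10 ≈ 78078.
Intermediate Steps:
H(u) = -40*u^(3/2) (H(u) = -8*u*5*√u = -8*5*u*√u = -40*u^(3/2))
(-60*H(10) - 46) + 2229 = (-(-2400)*10^(3/2) - 46) + 2229 = (-(-2400)*10*√10 - 46) + 2229 = (-(-24000)*√10 - 46) + 2229 = (24000*√10 - 46) + 2229 = (-46 + 24000*√10) + 2229 = 2183 + 24000*√10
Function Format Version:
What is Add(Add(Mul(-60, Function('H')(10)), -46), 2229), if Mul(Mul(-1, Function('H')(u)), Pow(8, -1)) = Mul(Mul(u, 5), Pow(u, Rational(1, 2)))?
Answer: Add(2183, Mul(24000, Pow(10, Rational(1, 2)))) ≈ 78078.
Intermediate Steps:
Function('H')(u) = Mul(-40, Pow(u, Rational(3, 2))) (Function('H')(u) = Mul(-8, Mul(Mul(u, 5), Pow(u, Rational(1, 2)))) = Mul(-8, Mul(Mul(5, u), Pow(u, Rational(1, 2)))) = Mul(-8, Mul(5, Pow(u, Rational(3, 2)))) = Mul(-40, Pow(u, Rational(3, 2))))
Add(Add(Mul(-60, Function('H')(10)), -46), 2229) = Add(Add(Mul(-60, Mul(-40, Pow(10, Rational(3, 2)))), -46), 2229) = Add(Add(Mul(-60, Mul(-40, Mul(10, Pow(10, Rational(1, 2))))), -46), 2229) = Add(Add(Mul(-60, Mul(-400, Pow(10, Rational(1, 2)))), -46), 2229) = Add(Add(Mul(24000, Pow(10, Rational(1, 2))), -46), 2229) = Add(Add(-46, Mul(24000, Pow(10, Rational(1, 2)))), 2229) = Add(2183, Mul(24000, Pow(10, Rational(1, 2))))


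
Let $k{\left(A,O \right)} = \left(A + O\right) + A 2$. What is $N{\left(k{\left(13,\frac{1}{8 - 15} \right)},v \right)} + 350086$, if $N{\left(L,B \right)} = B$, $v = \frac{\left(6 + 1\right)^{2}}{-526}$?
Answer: $\frac{184145187}{526} \approx 3.5009 \cdot 10^{5}$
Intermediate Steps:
$k{\left(A,O \right)} = O + 3 A$ ($k{\left(A,O \right)} = \left(A + O\right) + 2 A = O + 3 A$)
$v = - \frac{49}{526}$ ($v = 7^{2} \left(- \frac{1}{526}\right) = 49 \left(- \frac{1}{526}\right) = - \frac{49}{526} \approx -0.093156$)
$N{\left(k{\left(13,\frac{1}{8 - 15} \right)},v \right)} + 350086 = - \frac{49}{526} + 350086 = \frac{184145187}{526}$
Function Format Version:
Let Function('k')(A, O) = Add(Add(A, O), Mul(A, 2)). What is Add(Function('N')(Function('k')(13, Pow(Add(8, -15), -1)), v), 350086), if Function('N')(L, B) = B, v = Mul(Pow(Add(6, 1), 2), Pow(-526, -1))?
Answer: Rational(184145187, 526) ≈ 3.5009e+5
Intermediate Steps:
Function('k')(A, O) = Add(O, Mul(3, A)) (Function('k')(A, O) = Add(Add(A, O), Mul(2, A)) = Add(O, Mul(3, A)))
v = Rational(-49, 526) (v = Mul(Pow(7, 2), Rational(-1, 526)) = Mul(49, Rational(-1, 526)) = Rational(-49, 526) ≈ -0.093156)
Add(Function('N')(Function('k')(13, Pow(Add(8, -15), -1)), v), 350086) = Add(Rational(-49, 526), 350086) = Rational(184145187, 526)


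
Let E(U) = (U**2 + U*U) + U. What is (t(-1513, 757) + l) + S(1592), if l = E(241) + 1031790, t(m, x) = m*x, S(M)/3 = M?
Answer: 7628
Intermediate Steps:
E(U) = U + 2*U**2 (E(U) = (U**2 + U**2) + U = 2*U**2 + U = U + 2*U**2)
S(M) = 3*M
l = 1148193 (l = 241*(1 + 2*241) + 1031790 = 241*(1 + 482) + 1031790 = 241*483 + 1031790 = 116403 + 1031790 = 1148193)
(t(-1513, 757) + l) + S(1592) = (-1513*757 + 1148193) + 3*1592 = (-1145341 + 1148193) + 4776 = 2852 + 4776 = 7628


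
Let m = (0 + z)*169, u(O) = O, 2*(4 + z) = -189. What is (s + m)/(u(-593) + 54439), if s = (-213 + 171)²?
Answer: -29765/107692 ≈ -0.27639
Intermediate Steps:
z = -197/2 (z = -4 + (½)*(-189) = -4 - 189/2 = -197/2 ≈ -98.500)
m = -33293/2 (m = (0 - 197/2)*169 = -197/2*169 = -33293/2 ≈ -16647.)
s = 1764 (s = (-42)² = 1764)
(s + m)/(u(-593) + 54439) = (1764 - 33293/2)/(-593 + 54439) = -29765/2/53846 = -29765/2*1/53846 = -29765/107692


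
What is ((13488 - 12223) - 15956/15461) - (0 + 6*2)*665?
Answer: -103836571/15461 ≈ -6716.0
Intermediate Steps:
((13488 - 12223) - 15956/15461) - (0 + 6*2)*665 = (1265 - 15956*1/15461) - (0 + 12)*665 = (1265 - 15956/15461) - 12*665 = 19542209/15461 - 1*7980 = 19542209/15461 - 7980 = -103836571/15461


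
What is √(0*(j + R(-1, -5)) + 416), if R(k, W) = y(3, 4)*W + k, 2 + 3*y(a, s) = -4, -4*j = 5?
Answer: 4*√26 ≈ 20.396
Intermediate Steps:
j = -5/4 (j = -¼*5 = -5/4 ≈ -1.2500)
y(a, s) = -2 (y(a, s) = -⅔ + (⅓)*(-4) = -⅔ - 4/3 = -2)
R(k, W) = k - 2*W (R(k, W) = -2*W + k = k - 2*W)
√(0*(j + R(-1, -5)) + 416) = √(0*(-5/4 + (-1 - 2*(-5))) + 416) = √(0*(-5/4 + (-1 + 10)) + 416) = √(0*(-5/4 + 9) + 416) = √(0*(31/4) + 416) = √(0 + 416) = √416 = 4*√26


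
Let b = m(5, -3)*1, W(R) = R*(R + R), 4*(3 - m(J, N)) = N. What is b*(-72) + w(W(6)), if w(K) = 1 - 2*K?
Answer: -413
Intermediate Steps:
m(J, N) = 3 - N/4
W(R) = 2*R**2 (W(R) = R*(2*R) = 2*R**2)
b = 15/4 (b = (3 - 1/4*(-3))*1 = (3 + 3/4)*1 = (15/4)*1 = 15/4 ≈ 3.7500)
b*(-72) + w(W(6)) = (15/4)*(-72) + (1 - 4*6**2) = -270 + (1 - 4*36) = -270 + (1 - 2*72) = -270 + (1 - 144) = -270 - 143 = -413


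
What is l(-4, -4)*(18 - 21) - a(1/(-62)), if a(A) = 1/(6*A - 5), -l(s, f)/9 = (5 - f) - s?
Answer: 55489/158 ≈ 351.20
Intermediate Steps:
l(s, f) = -45 + 9*f + 9*s (l(s, f) = -9*((5 - f) - s) = -9*(5 - f - s) = -45 + 9*f + 9*s)
a(A) = 1/(-5 + 6*A)
l(-4, -4)*(18 - 21) - a(1/(-62)) = (-45 + 9*(-4) + 9*(-4))*(18 - 21) - 1/(-5 + 6/(-62)) = (-45 - 36 - 36)*(-3) - 1/(-5 + 6*(-1/62)) = -117*(-3) - 1/(-5 - 3/31) = 351 - 1/(-158/31) = 351 - 1*(-31/158) = 351 + 31/158 = 55489/158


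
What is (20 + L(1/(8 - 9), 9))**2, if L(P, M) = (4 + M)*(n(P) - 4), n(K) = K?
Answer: 2025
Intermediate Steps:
L(P, M) = (-4 + P)*(4 + M) (L(P, M) = (4 + M)*(P - 4) = (4 + M)*(-4 + P) = (-4 + P)*(4 + M))
(20 + L(1/(8 - 9), 9))**2 = (20 + (-16 - 4*9 + 4/(8 - 9) + 9/(8 - 9)))**2 = (20 + (-16 - 36 + 4/(-1) + 9/(-1)))**2 = (20 + (-16 - 36 + 4*(-1) + 9*(-1)))**2 = (20 + (-16 - 36 - 4 - 9))**2 = (20 - 65)**2 = (-45)**2 = 2025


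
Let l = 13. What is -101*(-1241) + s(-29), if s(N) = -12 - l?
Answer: 125316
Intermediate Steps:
s(N) = -25 (s(N) = -12 - 1*13 = -12 - 13 = -25)
-101*(-1241) + s(-29) = -101*(-1241) - 25 = 125341 - 25 = 125316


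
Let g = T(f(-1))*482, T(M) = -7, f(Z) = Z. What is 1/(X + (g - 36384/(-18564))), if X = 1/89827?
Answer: -138962369/468586675995 ≈ -0.00029656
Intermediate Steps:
X = 1/89827 ≈ 1.1133e-5
g = -3374 (g = -7*482 = -3374)
1/(X + (g - 36384/(-18564))) = 1/(1/89827 + (-3374 - 36384/(-18564))) = 1/(1/89827 + (-3374 - 36384*(-1)/18564)) = 1/(1/89827 + (-3374 - 1*(-3032/1547))) = 1/(1/89827 + (-3374 + 3032/1547)) = 1/(1/89827 - 5216546/1547) = 1/(-468586675995/138962369) = -138962369/468586675995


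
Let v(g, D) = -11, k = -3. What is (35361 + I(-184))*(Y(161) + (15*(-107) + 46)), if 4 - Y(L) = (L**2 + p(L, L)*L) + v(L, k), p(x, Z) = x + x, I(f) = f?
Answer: -2789782339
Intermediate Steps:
p(x, Z) = 2*x
Y(L) = 15 - 3*L**2 (Y(L) = 4 - ((L**2 + (2*L)*L) - 11) = 4 - ((L**2 + 2*L**2) - 11) = 4 - (3*L**2 - 11) = 4 - (-11 + 3*L**2) = 4 + (11 - 3*L**2) = 15 - 3*L**2)
(35361 + I(-184))*(Y(161) + (15*(-107) + 46)) = (35361 - 184)*((15 - 3*161**2) + (15*(-107) + 46)) = 35177*((15 - 3*25921) + (-1605 + 46)) = 35177*((15 - 77763) - 1559) = 35177*(-77748 - 1559) = 35177*(-79307) = -2789782339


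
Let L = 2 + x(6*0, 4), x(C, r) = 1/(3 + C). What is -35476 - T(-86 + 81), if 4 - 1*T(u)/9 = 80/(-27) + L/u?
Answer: -533143/15 ≈ -35543.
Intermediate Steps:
L = 7/3 (L = 2 + 1/(3 + 6*0) = 2 + 1/(3 + 0) = 2 + 1/3 = 7/3 ≈ 2.3333)
T(u) = 188/3 - 21/u (T(u) = 36 - 9*(80/(-27) + 7/(3*u)) = 36 - 9*(80*(-1/27) + 7/(3*u)) = 36 - 9*(-80/27 + 7/(3*u)) = 36 + (80/3 - 21/u) = 188/3 - 21/u)
-35476 - T(-86 + 81) = -35476 - (188/3 - 21/(-86 + 81)) = -35476 - (188/3 - 21/(-5)) = -35476 - (188/3 - 21*(-1/5)) = -35476 - (188/3 + 21/5) = -35476 - 1*1003/15 = -35476 - 1003/15 = -533143/15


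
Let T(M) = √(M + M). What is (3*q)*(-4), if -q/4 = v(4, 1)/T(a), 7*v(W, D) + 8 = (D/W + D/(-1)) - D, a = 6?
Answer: -78*√3/7 ≈ -19.300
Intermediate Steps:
v(W, D) = -8/7 - 2*D/7 + D/(7*W) (v(W, D) = -8/7 + ((D/W + D/(-1)) - D)/7 = -8/7 + ((D/W + D*(-1)) - D)/7 = -8/7 + ((D/W - D) - D)/7 = -8/7 + ((-D + D/W) - D)/7 = -8/7 + (-2*D + D/W)/7 = -8/7 + (-2*D/7 + D/(7*W)) = -8/7 - 2*D/7 + D/(7*W))
T(M) = √2*√M (T(M) = √(2*M) = √2*√M)
q = 13*√3/14 (q = -4*(⅐)*(1 - 2*4*(4 + 1))/4/(√2*√6) = -4*(⅐)*(¼)*(1 - 2*4*5)/(2*√3) = -4*(⅐)*(¼)*(1 - 40)*√3/6 = -4*(⅐)*(¼)*(-39)*√3/6 = -(-39)*√3/6/7 = -(-13)*√3/14 = 13*√3/14 ≈ 1.6083)
(3*q)*(-4) = (3*(13*√3/14))*(-4) = (39*√3/14)*(-4) = -78*√3/7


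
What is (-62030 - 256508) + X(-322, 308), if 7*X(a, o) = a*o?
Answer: -332706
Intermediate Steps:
X(a, o) = a*o/7 (X(a, o) = (a*o)/7 = a*o/7)
(-62030 - 256508) + X(-322, 308) = (-62030 - 256508) + (⅐)*(-322)*308 = -318538 - 14168 = -332706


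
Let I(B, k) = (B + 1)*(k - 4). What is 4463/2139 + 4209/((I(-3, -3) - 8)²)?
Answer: 339397/2852 ≈ 119.00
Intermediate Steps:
I(B, k) = (1 + B)*(-4 + k)
4463/2139 + 4209/((I(-3, -3) - 8)²) = 4463/2139 + 4209/(((-4 - 3 - 4*(-3) - 3*(-3)) - 8)²) = 4463*(1/2139) + 4209/(((-4 - 3 + 12 + 9) - 8)²) = 4463/2139 + 4209/((14 - 8)²) = 4463/2139 + 4209/(6²) = 4463/2139 + 4209/36 = 4463/2139 + 4209*(1/36) = 4463/2139 + 1403/12 = 339397/2852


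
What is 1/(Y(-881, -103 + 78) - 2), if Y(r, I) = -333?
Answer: -1/335 ≈ -0.0029851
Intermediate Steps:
1/(Y(-881, -103 + 78) - 2) = 1/(-333 - 2) = 1/(-335) = -1/335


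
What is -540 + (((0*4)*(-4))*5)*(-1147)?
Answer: -540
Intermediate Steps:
-540 + (((0*4)*(-4))*5)*(-1147) = -540 + ((0*(-4))*5)*(-1147) = -540 + (0*5)*(-1147) = -540 + 0*(-1147) = -540 + 0 = -540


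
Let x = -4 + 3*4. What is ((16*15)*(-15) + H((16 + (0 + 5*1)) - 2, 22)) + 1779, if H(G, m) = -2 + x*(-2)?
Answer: -1839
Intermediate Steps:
x = 8 (x = -4 + 12 = 8)
H(G, m) = -18 (H(G, m) = -2 + 8*(-2) = -2 - 16 = -18)
((16*15)*(-15) + H((16 + (0 + 5*1)) - 2, 22)) + 1779 = ((16*15)*(-15) - 18) + 1779 = (240*(-15) - 18) + 1779 = (-3600 - 18) + 1779 = -3618 + 1779 = -1839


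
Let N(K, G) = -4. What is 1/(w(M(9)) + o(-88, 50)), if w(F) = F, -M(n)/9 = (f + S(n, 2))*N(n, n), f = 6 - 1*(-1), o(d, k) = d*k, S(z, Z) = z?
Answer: -1/3824 ≈ -0.00026151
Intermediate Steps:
f = 7 (f = 6 + 1 = 7)
M(n) = 252 + 36*n (M(n) = -9*(7 + n)*(-4) = -9*(-28 - 4*n) = 252 + 36*n)
1/(w(M(9)) + o(-88, 50)) = 1/((252 + 36*9) - 88*50) = 1/((252 + 324) - 4400) = 1/(576 - 4400) = 1/(-3824) = -1/3824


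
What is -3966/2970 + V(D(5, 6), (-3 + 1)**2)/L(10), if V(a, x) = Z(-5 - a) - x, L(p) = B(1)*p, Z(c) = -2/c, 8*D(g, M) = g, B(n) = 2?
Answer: -1252/825 ≈ -1.5176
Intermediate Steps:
D(g, M) = g/8
L(p) = 2*p
V(a, x) = -x - 2/(-5 - a) (V(a, x) = -2/(-5 - a) - x = -x - 2/(-5 - a))
-3966/2970 + V(D(5, 6), (-3 + 1)**2)/L(10) = -3966/2970 + ((2 - (-3 + 1)**2*(5 + (1/8)*5))/(5 + (1/8)*5))/((2*10)) = -3966*1/2970 + ((2 - 1*(-2)**2*(5 + 5/8))/(5 + 5/8))/20 = -661/495 + ((2 - 1*4*45/8)/(45/8))*(1/20) = -661/495 + (8*(2 - 45/2)/45)*(1/20) = -661/495 + ((8/45)*(-41/2))*(1/20) = -661/495 - 164/45*1/20 = -661/495 - 41/225 = -1252/825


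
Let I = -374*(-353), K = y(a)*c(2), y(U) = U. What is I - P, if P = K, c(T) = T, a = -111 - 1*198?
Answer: 132640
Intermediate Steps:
a = -309 (a = -111 - 198 = -309)
K = -618 (K = -309*2 = -618)
I = 132022
P = -618
I - P = 132022 - 1*(-618) = 132022 + 618 = 132640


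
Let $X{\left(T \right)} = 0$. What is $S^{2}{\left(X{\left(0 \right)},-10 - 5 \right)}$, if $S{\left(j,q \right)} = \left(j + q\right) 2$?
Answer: $900$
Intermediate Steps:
$S{\left(j,q \right)} = 2 j + 2 q$
$S^{2}{\left(X{\left(0 \right)},-10 - 5 \right)} = \left(2 \cdot 0 + 2 \left(-10 - 5\right)\right)^{2} = \left(0 + 2 \left(-15\right)\right)^{2} = \left(0 - 30\right)^{2} = \left(-30\right)^{2} = 900$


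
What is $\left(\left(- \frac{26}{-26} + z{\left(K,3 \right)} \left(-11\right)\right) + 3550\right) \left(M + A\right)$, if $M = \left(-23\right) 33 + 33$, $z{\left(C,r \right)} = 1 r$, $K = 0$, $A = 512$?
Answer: $-752852$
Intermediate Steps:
$z{\left(C,r \right)} = r$
$M = -726$ ($M = -759 + 33 = -726$)
$\left(\left(- \frac{26}{-26} + z{\left(K,3 \right)} \left(-11\right)\right) + 3550\right) \left(M + A\right) = \left(\left(- \frac{26}{-26} + 3 \left(-11\right)\right) + 3550\right) \left(-726 + 512\right) = \left(\left(\left(-26\right) \left(- \frac{1}{26}\right) - 33\right) + 3550\right) \left(-214\right) = \left(\left(1 - 33\right) + 3550\right) \left(-214\right) = \left(-32 + 3550\right) \left(-214\right) = 3518 \left(-214\right) = -752852$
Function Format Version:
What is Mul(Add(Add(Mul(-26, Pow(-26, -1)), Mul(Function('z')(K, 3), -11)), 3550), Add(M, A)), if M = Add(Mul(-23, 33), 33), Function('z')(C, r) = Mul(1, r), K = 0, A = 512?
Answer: -752852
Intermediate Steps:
Function('z')(C, r) = r
M = -726 (M = Add(-759, 33) = -726)
Mul(Add(Add(Mul(-26, Pow(-26, -1)), Mul(Function('z')(K, 3), -11)), 3550), Add(M, A)) = Mul(Add(Add(Mul(-26, Pow(-26, -1)), Mul(3, -11)), 3550), Add(-726, 512)) = Mul(Add(Add(Mul(-26, Rational(-1, 26)), -33), 3550), -214) = Mul(Add(Add(1, -33), 3550), -214) = Mul(Add(-32, 3550), -214) = Mul(3518, -214) = -752852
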